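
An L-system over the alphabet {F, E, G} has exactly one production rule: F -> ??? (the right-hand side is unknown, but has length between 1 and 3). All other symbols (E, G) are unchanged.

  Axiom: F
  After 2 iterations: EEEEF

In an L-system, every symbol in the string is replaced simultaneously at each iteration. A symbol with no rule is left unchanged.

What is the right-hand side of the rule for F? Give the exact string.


Trying F -> EEF:
  Step 0: F
  Step 1: EEF
  Step 2: EEEEF
Matches the given result.

Answer: EEF


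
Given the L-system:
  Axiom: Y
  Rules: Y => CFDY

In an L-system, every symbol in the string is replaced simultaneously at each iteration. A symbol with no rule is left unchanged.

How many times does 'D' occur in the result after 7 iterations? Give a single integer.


Answer: 7

Derivation:
Step 0: Y  (0 'D')
Step 1: CFDY  (1 'D')
Step 2: CFDCFDY  (2 'D')
Step 3: CFDCFDCFDY  (3 'D')
Step 4: CFDCFDCFDCFDY  (4 'D')
Step 5: CFDCFDCFDCFDCFDY  (5 'D')
Step 6: CFDCFDCFDCFDCFDCFDY  (6 'D')
Step 7: CFDCFDCFDCFDCFDCFDCFDY  (7 'D')


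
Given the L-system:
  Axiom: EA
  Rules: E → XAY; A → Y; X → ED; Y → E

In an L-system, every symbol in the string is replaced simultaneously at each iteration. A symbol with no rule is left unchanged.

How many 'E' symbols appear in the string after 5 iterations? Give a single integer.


Answer: 5

Derivation:
Step 0: EA  (1 'E')
Step 1: XAYY  (0 'E')
Step 2: EDYEE  (3 'E')
Step 3: XAYDEXAYXAY  (1 'E')
Step 4: EDYEDXAYEDYEEDYE  (6 'E')
Step 5: XAYDEXAYDEDYEXAYDEXAYXAYDEXAY  (5 'E')


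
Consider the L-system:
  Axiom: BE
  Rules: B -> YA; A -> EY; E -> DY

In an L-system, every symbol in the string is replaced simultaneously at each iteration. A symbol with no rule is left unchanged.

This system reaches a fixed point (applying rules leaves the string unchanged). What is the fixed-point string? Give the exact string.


Step 0: BE
Step 1: YADY
Step 2: YEYDY
Step 3: YDYYDY
Step 4: YDYYDY  (unchanged — fixed point at step 3)

Answer: YDYYDY


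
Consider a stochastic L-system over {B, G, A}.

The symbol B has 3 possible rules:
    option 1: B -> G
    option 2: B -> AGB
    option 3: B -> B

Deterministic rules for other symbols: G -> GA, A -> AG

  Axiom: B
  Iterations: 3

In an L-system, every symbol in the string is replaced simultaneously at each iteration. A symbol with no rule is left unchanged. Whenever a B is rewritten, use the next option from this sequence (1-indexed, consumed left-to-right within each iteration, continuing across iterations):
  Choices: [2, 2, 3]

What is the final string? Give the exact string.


Answer: AGGAGAAGAGGAB

Derivation:
Step 0: B
Step 1: AGB  (used choices [2])
Step 2: AGGAAGB  (used choices [2])
Step 3: AGGAGAAGAGGAB  (used choices [3])


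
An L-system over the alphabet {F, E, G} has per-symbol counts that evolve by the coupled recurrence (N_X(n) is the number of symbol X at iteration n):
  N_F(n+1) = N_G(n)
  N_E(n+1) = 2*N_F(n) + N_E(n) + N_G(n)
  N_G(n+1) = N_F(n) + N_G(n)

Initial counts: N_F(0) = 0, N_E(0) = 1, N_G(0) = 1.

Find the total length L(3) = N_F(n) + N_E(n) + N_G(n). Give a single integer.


Step 0: N_F=0, N_E=1, N_G=1, L=2
Step 1: N_F=1, N_E=2, N_G=1, L=4
Step 2: N_F=1, N_E=5, N_G=2, L=8
Step 3: N_F=2, N_E=9, N_G=3, L=14

Answer: 14


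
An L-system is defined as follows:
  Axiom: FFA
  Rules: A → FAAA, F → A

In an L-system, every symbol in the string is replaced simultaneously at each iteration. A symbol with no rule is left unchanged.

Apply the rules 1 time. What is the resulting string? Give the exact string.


Step 0: FFA
Step 1: AAFAAA

Answer: AAFAAA


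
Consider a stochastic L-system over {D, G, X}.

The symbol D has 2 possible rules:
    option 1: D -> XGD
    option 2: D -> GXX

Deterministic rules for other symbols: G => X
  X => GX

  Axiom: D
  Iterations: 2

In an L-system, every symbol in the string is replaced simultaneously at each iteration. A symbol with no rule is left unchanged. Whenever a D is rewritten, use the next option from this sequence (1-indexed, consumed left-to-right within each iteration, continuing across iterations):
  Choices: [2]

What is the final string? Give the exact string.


Step 0: D
Step 1: GXX  (used choices [2])
Step 2: XGXGX  (used choices [])

Answer: XGXGX


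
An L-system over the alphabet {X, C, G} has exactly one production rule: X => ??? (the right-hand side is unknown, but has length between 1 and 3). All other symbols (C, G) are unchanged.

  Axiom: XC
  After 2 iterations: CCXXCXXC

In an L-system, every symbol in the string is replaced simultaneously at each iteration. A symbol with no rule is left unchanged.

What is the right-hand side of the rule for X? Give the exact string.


Answer: CXX

Derivation:
Trying X => CXX:
  Step 0: XC
  Step 1: CXXC
  Step 2: CCXXCXXC
Matches the given result.


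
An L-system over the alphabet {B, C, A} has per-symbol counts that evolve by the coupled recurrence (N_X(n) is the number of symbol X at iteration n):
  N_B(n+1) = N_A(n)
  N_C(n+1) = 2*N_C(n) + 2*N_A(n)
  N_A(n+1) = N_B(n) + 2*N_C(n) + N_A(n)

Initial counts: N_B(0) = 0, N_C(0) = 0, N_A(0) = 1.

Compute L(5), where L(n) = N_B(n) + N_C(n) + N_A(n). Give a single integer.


Answer: 655

Derivation:
Step 0: N_B=0, N_C=0, N_A=1, L=1
Step 1: N_B=1, N_C=2, N_A=1, L=4
Step 2: N_B=1, N_C=6, N_A=6, L=13
Step 3: N_B=6, N_C=24, N_A=19, L=49
Step 4: N_B=19, N_C=86, N_A=73, L=178
Step 5: N_B=73, N_C=318, N_A=264, L=655


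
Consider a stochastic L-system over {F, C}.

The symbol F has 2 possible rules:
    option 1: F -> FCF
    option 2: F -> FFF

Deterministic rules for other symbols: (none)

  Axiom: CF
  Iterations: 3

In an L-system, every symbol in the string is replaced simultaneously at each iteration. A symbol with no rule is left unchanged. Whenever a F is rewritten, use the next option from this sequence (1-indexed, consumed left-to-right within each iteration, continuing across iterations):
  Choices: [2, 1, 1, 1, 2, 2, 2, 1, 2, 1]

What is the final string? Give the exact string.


Answer: CFFFCFFFFFFCFCFFFFCFCF

Derivation:
Step 0: CF
Step 1: CFFF  (used choices [2])
Step 2: CFCFFCFFCF  (used choices [1, 1, 1])
Step 3: CFFFCFFFFFFCFCFFFFCFCF  (used choices [2, 2, 2, 1, 2, 1])


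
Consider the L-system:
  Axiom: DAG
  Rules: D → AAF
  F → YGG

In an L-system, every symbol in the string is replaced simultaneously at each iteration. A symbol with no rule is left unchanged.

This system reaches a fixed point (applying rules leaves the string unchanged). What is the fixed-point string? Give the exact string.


Answer: AAYGGAG

Derivation:
Step 0: DAG
Step 1: AAFAG
Step 2: AAYGGAG
Step 3: AAYGGAG  (unchanged — fixed point at step 2)


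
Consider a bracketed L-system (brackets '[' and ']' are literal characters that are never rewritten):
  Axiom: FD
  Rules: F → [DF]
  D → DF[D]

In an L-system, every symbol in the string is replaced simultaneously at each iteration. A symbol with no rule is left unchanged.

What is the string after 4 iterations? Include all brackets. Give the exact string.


Answer: [DF[D][DF][DF[D]][DF[D][DF]][DF[D][DF][DF[D]]][DF[D][DF][DF[D]][DF[D][DF]]]]DF[D][DF][DF[D]][DF[D][DF]][DF[D][DF][DF[D]]][DF[D][DF][DF[D]][DF[D][DF]]][DF[D][DF][DF[D]][DF[D][DF]][DF[D][DF][DF[D]]]]

Derivation:
Step 0: FD
Step 1: [DF]DF[D]
Step 2: [DF[D][DF]]DF[D][DF][DF[D]]
Step 3: [DF[D][DF][DF[D]][DF[D][DF]]]DF[D][DF][DF[D]][DF[D][DF]][DF[D][DF][DF[D]]]
Step 4: [DF[D][DF][DF[D]][DF[D][DF]][DF[D][DF][DF[D]]][DF[D][DF][DF[D]][DF[D][DF]]]]DF[D][DF][DF[D]][DF[D][DF]][DF[D][DF][DF[D]]][DF[D][DF][DF[D]][DF[D][DF]]][DF[D][DF][DF[D]][DF[D][DF]][DF[D][DF][DF[D]]]]


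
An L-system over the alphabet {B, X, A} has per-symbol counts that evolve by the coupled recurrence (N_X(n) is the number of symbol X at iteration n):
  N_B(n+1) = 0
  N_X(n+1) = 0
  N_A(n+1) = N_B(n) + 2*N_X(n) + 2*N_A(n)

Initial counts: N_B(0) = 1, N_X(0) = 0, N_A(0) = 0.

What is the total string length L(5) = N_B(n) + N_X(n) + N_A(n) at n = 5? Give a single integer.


Step 0: N_B=1, N_X=0, N_A=0, L=1
Step 1: N_B=0, N_X=0, N_A=1, L=1
Step 2: N_B=0, N_X=0, N_A=2, L=2
Step 3: N_B=0, N_X=0, N_A=4, L=4
Step 4: N_B=0, N_X=0, N_A=8, L=8
Step 5: N_B=0, N_X=0, N_A=16, L=16

Answer: 16


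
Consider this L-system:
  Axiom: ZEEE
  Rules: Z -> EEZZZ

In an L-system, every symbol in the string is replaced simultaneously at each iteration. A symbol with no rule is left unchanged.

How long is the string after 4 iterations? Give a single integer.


Step 0: length = 4
Step 1: length = 8
Step 2: length = 20
Step 3: length = 56
Step 4: length = 164

Answer: 164


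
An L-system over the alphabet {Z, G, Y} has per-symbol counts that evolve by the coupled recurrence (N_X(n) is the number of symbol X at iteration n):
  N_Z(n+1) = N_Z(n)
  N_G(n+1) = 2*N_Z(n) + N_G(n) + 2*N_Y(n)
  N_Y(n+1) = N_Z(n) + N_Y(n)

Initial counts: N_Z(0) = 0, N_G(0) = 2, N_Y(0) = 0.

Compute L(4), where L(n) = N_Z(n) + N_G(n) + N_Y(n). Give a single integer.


Step 0: N_Z=0, N_G=2, N_Y=0, L=2
Step 1: N_Z=0, N_G=2, N_Y=0, L=2
Step 2: N_Z=0, N_G=2, N_Y=0, L=2
Step 3: N_Z=0, N_G=2, N_Y=0, L=2
Step 4: N_Z=0, N_G=2, N_Y=0, L=2

Answer: 2


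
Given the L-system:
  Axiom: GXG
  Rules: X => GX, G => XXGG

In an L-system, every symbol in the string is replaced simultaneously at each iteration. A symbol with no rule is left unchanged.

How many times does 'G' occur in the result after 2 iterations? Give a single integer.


Answer: 15

Derivation:
Step 0: GXG  (2 'G')
Step 1: XXGGGXXXGG  (5 'G')
Step 2: GXGXXXGGXXGGXXGGGXGXGXXXGGXXGG  (15 'G')


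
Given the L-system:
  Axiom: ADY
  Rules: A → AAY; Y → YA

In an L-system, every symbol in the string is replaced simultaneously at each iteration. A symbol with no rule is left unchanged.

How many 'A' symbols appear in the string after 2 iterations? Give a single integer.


Answer: 8

Derivation:
Step 0: ADY  (1 'A')
Step 1: AAYDYA  (3 'A')
Step 2: AAYAAYYADYAAAY  (8 'A')


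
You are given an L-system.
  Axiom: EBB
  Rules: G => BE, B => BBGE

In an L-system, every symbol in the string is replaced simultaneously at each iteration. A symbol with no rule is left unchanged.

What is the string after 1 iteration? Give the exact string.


Step 0: EBB
Step 1: EBBGEBBGE

Answer: EBBGEBBGE


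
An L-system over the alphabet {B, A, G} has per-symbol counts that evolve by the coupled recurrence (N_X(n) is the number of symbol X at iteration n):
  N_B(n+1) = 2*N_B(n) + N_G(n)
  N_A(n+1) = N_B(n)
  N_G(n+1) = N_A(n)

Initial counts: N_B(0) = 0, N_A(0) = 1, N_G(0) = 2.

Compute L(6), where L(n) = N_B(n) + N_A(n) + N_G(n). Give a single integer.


Answer: 179

Derivation:
Step 0: N_B=0, N_A=1, N_G=2, L=3
Step 1: N_B=2, N_A=0, N_G=1, L=3
Step 2: N_B=5, N_A=2, N_G=0, L=7
Step 3: N_B=10, N_A=5, N_G=2, L=17
Step 4: N_B=22, N_A=10, N_G=5, L=37
Step 5: N_B=49, N_A=22, N_G=10, L=81
Step 6: N_B=108, N_A=49, N_G=22, L=179


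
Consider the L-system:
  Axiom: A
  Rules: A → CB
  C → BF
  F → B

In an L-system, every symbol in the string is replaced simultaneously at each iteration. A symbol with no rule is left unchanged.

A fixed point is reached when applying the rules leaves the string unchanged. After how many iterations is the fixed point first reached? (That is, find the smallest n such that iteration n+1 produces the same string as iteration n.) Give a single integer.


Step 0: A
Step 1: CB
Step 2: BFB
Step 3: BBB
Step 4: BBB  (unchanged — fixed point at step 3)

Answer: 3


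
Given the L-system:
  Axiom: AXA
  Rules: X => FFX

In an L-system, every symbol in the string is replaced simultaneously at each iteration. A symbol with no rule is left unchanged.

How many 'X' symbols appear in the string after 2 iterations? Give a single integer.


Answer: 1

Derivation:
Step 0: AXA  (1 'X')
Step 1: AFFXA  (1 'X')
Step 2: AFFFFXA  (1 'X')


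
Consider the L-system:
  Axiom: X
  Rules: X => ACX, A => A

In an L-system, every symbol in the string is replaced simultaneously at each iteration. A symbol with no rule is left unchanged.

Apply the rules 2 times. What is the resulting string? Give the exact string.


Answer: ACACX

Derivation:
Step 0: X
Step 1: ACX
Step 2: ACACX


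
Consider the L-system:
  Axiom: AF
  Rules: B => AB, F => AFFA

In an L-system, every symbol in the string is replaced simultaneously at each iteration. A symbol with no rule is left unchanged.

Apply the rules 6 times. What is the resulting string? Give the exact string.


Answer: AAAAAAAFFAAFFAAAAFFAAFFAAAAAAFFAAFFAAAAFFAAFFAAAAAAAAFFAAFFAAAAFFAAFFAAAAAAFFAAFFAAAAFFAAFFAAAAAAAAAAFFAAFFAAAAFFAAFFAAAAAAFFAAFFAAAAFFAAFFAAAAAAAAFFAAFFAAAAFFAAFFAAAAAAFFAAFFAAAAFFAAFFAAAAAA

Derivation:
Step 0: AF
Step 1: AAFFA
Step 2: AAAFFAAFFAA
Step 3: AAAAFFAAFFAAAAFFAAFFAAA
Step 4: AAAAAFFAAFFAAAAFFAAFFAAAAAAFFAAFFAAAAFFAAFFAAAA
Step 5: AAAAAAFFAAFFAAAAFFAAFFAAAAAAFFAAFFAAAAFFAAFFAAAAAAAAFFAAFFAAAAFFAAFFAAAAAAFFAAFFAAAAFFAAFFAAAAA
Step 6: AAAAAAAFFAAFFAAAAFFAAFFAAAAAAFFAAFFAAAAFFAAFFAAAAAAAAFFAAFFAAAAFFAAFFAAAAAAFFAAFFAAAAFFAAFFAAAAAAAAAAFFAAFFAAAAFFAAFFAAAAAAFFAAFFAAAAFFAAFFAAAAAAAAFFAAFFAAAAFFAAFFAAAAAAFFAAFFAAAAFFAAFFAAAAAA


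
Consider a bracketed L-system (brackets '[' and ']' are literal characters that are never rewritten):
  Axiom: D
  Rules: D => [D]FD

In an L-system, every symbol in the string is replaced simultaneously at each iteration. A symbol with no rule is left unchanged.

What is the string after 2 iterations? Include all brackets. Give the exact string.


Answer: [[D]FD]F[D]FD

Derivation:
Step 0: D
Step 1: [D]FD
Step 2: [[D]FD]F[D]FD


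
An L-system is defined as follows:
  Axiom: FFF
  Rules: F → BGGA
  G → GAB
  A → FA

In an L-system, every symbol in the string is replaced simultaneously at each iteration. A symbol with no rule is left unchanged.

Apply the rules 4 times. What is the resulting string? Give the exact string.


Answer: BGABFABBGGAFABGABFABBGGAFABBGABGABFABGGAFABGABFABBGGAFABGABFABBGGAFABBGABGABFABGGAFABGABFABBGGAFABGABFABBGGAFABBGABGABFABGGAFA

Derivation:
Step 0: FFF
Step 1: BGGABGGABGGA
Step 2: BGABGABFABGABGABFABGABGABFA
Step 3: BGABFABGABFABBGGAFABGABFABGABFABBGGAFABGABFABGABFABBGGAFA
Step 4: BGABFABBGGAFABGABFABBGGAFABBGABGABFABGGAFABGABFABBGGAFABGABFABBGGAFABBGABGABFABGGAFABGABFABBGGAFABGABFABBGGAFABBGABGABFABGGAFA


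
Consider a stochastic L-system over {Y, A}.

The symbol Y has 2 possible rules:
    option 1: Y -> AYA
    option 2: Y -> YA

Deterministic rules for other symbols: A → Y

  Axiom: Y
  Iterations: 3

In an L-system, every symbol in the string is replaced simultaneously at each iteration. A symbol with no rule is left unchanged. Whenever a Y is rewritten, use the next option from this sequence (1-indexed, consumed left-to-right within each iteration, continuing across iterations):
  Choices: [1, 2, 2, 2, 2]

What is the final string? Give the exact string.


Answer: YAYAYYA

Derivation:
Step 0: Y
Step 1: AYA  (used choices [1])
Step 2: YYAY  (used choices [2])
Step 3: YAYAYYA  (used choices [2, 2, 2])


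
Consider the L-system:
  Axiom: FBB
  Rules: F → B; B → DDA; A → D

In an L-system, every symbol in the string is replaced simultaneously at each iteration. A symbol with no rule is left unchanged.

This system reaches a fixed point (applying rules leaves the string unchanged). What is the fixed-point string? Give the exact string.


Step 0: FBB
Step 1: BDDADDA
Step 2: DDADDDDDD
Step 3: DDDDDDDDD
Step 4: DDDDDDDDD  (unchanged — fixed point at step 3)

Answer: DDDDDDDDD


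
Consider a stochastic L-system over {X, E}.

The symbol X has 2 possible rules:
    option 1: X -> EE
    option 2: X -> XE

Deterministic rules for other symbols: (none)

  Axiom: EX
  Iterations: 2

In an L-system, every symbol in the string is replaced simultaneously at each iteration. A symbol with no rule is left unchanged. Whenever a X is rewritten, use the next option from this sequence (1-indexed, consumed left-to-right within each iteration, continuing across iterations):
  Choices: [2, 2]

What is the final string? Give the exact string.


Step 0: EX
Step 1: EXE  (used choices [2])
Step 2: EXEE  (used choices [2])

Answer: EXEE


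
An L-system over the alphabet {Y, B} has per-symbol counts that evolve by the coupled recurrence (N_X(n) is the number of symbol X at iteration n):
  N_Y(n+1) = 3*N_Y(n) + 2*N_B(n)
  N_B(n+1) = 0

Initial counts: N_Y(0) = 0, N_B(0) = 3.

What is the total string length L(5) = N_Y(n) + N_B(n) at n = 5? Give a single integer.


Step 0: N_Y=0, N_B=3, L=3
Step 1: N_Y=6, N_B=0, L=6
Step 2: N_Y=18, N_B=0, L=18
Step 3: N_Y=54, N_B=0, L=54
Step 4: N_Y=162, N_B=0, L=162
Step 5: N_Y=486, N_B=0, L=486

Answer: 486


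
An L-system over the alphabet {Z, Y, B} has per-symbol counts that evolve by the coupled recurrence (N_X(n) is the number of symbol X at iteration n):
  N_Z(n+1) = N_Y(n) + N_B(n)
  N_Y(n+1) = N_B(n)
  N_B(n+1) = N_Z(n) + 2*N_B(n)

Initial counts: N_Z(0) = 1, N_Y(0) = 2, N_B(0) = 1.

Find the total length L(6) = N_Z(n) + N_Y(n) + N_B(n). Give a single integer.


Step 0: N_Z=1, N_Y=2, N_B=1, L=4
Step 1: N_Z=3, N_Y=1, N_B=3, L=7
Step 2: N_Z=4, N_Y=3, N_B=9, L=16
Step 3: N_Z=12, N_Y=9, N_B=22, L=43
Step 4: N_Z=31, N_Y=22, N_B=56, L=109
Step 5: N_Z=78, N_Y=56, N_B=143, L=277
Step 6: N_Z=199, N_Y=143, N_B=364, L=706

Answer: 706


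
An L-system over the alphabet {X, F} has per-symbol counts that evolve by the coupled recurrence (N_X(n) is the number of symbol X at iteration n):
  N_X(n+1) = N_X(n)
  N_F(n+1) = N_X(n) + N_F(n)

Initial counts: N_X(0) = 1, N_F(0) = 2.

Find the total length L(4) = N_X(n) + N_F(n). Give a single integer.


Step 0: N_X=1, N_F=2, L=3
Step 1: N_X=1, N_F=3, L=4
Step 2: N_X=1, N_F=4, L=5
Step 3: N_X=1, N_F=5, L=6
Step 4: N_X=1, N_F=6, L=7

Answer: 7


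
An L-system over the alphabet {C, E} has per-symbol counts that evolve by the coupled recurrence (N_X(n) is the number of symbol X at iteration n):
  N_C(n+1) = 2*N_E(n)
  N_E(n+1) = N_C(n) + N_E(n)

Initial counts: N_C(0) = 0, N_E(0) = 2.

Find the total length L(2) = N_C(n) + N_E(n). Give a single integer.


Answer: 10

Derivation:
Step 0: N_C=0, N_E=2, L=2
Step 1: N_C=4, N_E=2, L=6
Step 2: N_C=4, N_E=6, L=10


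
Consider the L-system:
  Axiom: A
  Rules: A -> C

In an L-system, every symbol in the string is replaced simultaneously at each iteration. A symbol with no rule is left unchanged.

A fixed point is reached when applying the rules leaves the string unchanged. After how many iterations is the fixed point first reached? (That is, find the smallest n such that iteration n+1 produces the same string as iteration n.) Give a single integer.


Step 0: A
Step 1: C
Step 2: C  (unchanged — fixed point at step 1)

Answer: 1


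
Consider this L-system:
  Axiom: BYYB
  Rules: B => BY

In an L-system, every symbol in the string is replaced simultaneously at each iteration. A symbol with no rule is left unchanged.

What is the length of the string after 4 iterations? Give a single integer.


Answer: 12

Derivation:
Step 0: length = 4
Step 1: length = 6
Step 2: length = 8
Step 3: length = 10
Step 4: length = 12


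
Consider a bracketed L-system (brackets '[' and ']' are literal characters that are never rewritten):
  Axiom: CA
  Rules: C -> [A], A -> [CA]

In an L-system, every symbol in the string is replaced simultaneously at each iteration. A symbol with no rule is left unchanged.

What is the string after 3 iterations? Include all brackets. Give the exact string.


Answer: [[[A][CA]]][[[CA]][[A][CA]]]

Derivation:
Step 0: CA
Step 1: [A][CA]
Step 2: [[CA]][[A][CA]]
Step 3: [[[A][CA]]][[[CA]][[A][CA]]]


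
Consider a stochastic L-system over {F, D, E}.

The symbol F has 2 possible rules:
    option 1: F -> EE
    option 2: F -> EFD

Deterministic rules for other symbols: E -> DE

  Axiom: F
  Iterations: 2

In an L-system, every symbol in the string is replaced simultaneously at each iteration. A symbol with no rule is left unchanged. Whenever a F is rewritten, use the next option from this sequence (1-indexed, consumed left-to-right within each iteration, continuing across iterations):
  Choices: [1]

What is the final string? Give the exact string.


Answer: DEDE

Derivation:
Step 0: F
Step 1: EE  (used choices [1])
Step 2: DEDE  (used choices [])


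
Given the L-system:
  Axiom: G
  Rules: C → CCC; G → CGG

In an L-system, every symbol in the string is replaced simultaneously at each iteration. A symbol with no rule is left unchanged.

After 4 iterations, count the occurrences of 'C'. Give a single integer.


Answer: 65

Derivation:
Step 0: G  (0 'C')
Step 1: CGG  (1 'C')
Step 2: CCCCGGCGG  (5 'C')
Step 3: CCCCCCCCCCCCCGGCGGCCCCGGCGG  (19 'C')
Step 4: CCCCCCCCCCCCCCCCCCCCCCCCCCCCCCCCCCCCCCCCGGCGGCCCCGGCGGCCCCCCCCCCCCCGGCGGCCCCGGCGG  (65 'C')


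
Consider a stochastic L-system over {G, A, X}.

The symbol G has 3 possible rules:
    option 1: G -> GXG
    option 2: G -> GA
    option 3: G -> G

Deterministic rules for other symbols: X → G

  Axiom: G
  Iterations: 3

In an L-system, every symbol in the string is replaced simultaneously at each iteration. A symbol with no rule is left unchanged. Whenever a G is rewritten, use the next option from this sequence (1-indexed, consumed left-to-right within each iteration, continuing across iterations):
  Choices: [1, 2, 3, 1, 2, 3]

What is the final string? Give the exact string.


Step 0: G
Step 1: GXG  (used choices [1])
Step 2: GAGG  (used choices [2, 3])
Step 3: GXGAGAG  (used choices [1, 2, 3])

Answer: GXGAGAG


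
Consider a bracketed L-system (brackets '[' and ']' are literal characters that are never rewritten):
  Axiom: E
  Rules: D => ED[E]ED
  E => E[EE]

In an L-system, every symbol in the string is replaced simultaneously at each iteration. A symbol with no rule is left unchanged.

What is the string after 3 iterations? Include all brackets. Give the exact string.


Answer: E[EE][E[EE]E[EE]][E[EE][E[EE]E[EE]]E[EE][E[EE]E[EE]]]

Derivation:
Step 0: E
Step 1: E[EE]
Step 2: E[EE][E[EE]E[EE]]
Step 3: E[EE][E[EE]E[EE]][E[EE][E[EE]E[EE]]E[EE][E[EE]E[EE]]]


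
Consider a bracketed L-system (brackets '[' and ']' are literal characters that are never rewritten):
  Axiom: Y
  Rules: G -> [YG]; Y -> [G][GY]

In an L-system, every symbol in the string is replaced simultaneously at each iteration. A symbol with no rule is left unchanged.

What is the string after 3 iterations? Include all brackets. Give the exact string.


Step 0: Y
Step 1: [G][GY]
Step 2: [[YG]][[YG][G][GY]]
Step 3: [[[G][GY][YG]]][[[G][GY][YG]][[YG]][[YG][G][GY]]]

Answer: [[[G][GY][YG]]][[[G][GY][YG]][[YG]][[YG][G][GY]]]


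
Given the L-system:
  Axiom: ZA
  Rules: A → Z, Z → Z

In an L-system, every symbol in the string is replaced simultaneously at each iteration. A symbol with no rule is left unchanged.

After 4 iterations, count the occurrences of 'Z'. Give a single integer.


Step 0: ZA  (1 'Z')
Step 1: ZZ  (2 'Z')
Step 2: ZZ  (2 'Z')
Step 3: ZZ  (2 'Z')
Step 4: ZZ  (2 'Z')

Answer: 2


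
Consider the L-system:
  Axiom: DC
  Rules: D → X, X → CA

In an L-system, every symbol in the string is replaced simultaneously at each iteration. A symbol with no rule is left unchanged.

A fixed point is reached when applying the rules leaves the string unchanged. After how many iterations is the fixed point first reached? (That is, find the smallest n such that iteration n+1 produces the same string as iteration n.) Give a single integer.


Step 0: DC
Step 1: XC
Step 2: CAC
Step 3: CAC  (unchanged — fixed point at step 2)

Answer: 2


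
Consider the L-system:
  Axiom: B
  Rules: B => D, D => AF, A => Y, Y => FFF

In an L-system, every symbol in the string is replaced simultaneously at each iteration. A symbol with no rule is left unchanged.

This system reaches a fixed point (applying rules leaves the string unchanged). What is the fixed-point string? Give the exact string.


Step 0: B
Step 1: D
Step 2: AF
Step 3: YF
Step 4: FFFF
Step 5: FFFF  (unchanged — fixed point at step 4)

Answer: FFFF


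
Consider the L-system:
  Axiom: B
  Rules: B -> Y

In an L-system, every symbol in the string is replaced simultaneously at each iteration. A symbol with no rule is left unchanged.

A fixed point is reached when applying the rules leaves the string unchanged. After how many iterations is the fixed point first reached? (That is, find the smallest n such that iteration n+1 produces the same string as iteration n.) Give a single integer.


Step 0: B
Step 1: Y
Step 2: Y  (unchanged — fixed point at step 1)

Answer: 1


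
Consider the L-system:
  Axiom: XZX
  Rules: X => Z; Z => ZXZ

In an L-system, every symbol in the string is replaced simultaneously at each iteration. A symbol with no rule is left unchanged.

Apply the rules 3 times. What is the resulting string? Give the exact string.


Step 0: XZX
Step 1: ZZXZZ
Step 2: ZXZZXZZZXZZXZ
Step 3: ZXZZZXZZXZZZXZZXZZXZZZXZZXZZZXZ

Answer: ZXZZZXZZXZZZXZZXZZXZZZXZZXZZZXZ


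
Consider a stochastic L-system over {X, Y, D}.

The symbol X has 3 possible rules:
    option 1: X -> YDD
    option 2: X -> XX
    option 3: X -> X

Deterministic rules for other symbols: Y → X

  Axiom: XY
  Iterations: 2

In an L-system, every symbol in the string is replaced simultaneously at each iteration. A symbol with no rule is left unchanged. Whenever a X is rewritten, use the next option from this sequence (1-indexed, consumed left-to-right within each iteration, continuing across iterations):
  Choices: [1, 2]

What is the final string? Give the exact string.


Answer: XDDXX

Derivation:
Step 0: XY
Step 1: YDDX  (used choices [1])
Step 2: XDDXX  (used choices [2])


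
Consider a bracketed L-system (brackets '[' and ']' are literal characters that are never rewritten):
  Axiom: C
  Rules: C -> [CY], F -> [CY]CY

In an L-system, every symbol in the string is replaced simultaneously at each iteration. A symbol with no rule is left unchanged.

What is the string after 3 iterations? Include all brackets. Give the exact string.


Answer: [[[CY]Y]Y]

Derivation:
Step 0: C
Step 1: [CY]
Step 2: [[CY]Y]
Step 3: [[[CY]Y]Y]


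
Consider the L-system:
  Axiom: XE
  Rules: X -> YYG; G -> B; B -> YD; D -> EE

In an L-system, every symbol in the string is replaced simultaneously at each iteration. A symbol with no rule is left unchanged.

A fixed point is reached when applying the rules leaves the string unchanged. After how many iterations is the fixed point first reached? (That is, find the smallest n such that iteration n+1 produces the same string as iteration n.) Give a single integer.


Answer: 4

Derivation:
Step 0: XE
Step 1: YYGE
Step 2: YYBE
Step 3: YYYDE
Step 4: YYYEEE
Step 5: YYYEEE  (unchanged — fixed point at step 4)


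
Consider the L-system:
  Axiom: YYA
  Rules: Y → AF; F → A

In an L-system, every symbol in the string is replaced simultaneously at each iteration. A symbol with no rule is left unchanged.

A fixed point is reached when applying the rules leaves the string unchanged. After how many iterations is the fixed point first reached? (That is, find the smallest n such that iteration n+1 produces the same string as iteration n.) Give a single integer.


Step 0: YYA
Step 1: AFAFA
Step 2: AAAAA
Step 3: AAAAA  (unchanged — fixed point at step 2)

Answer: 2


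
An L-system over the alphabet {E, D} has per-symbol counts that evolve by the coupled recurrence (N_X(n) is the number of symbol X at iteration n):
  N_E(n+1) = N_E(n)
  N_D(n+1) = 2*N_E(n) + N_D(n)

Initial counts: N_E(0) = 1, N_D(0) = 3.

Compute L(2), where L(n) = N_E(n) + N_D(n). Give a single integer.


Answer: 8

Derivation:
Step 0: N_E=1, N_D=3, L=4
Step 1: N_E=1, N_D=5, L=6
Step 2: N_E=1, N_D=7, L=8


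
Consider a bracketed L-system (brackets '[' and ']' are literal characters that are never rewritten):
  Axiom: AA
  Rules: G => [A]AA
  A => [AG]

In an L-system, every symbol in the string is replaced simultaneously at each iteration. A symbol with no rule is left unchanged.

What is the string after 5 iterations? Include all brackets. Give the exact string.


Answer: [[[[[AG][A]AA][[AG]][AG][AG]][[[AG][A]AA]][[AG][A]AA][[AG][A]AA]][[[[AG][A]AA][[AG]][AG][AG]]][[[AG][A]AA][[AG]][AG][AG]][[[AG][A]AA][[AG]][AG][AG]]][[[[[AG][A]AA][[AG]][AG][AG]][[[AG][A]AA]][[AG][A]AA][[AG][A]AA]][[[[AG][A]AA][[AG]][AG][AG]]][[[AG][A]AA][[AG]][AG][AG]][[[AG][A]AA][[AG]][AG][AG]]]

Derivation:
Step 0: AA
Step 1: [AG][AG]
Step 2: [[AG][A]AA][[AG][A]AA]
Step 3: [[[AG][A]AA][[AG]][AG][AG]][[[AG][A]AA][[AG]][AG][AG]]
Step 4: [[[[AG][A]AA][[AG]][AG][AG]][[[AG][A]AA]][[AG][A]AA][[AG][A]AA]][[[[AG][A]AA][[AG]][AG][AG]][[[AG][A]AA]][[AG][A]AA][[AG][A]AA]]
Step 5: [[[[[AG][A]AA][[AG]][AG][AG]][[[AG][A]AA]][[AG][A]AA][[AG][A]AA]][[[[AG][A]AA][[AG]][AG][AG]]][[[AG][A]AA][[AG]][AG][AG]][[[AG][A]AA][[AG]][AG][AG]]][[[[[AG][A]AA][[AG]][AG][AG]][[[AG][A]AA]][[AG][A]AA][[AG][A]AA]][[[[AG][A]AA][[AG]][AG][AG]]][[[AG][A]AA][[AG]][AG][AG]][[[AG][A]AA][[AG]][AG][AG]]]


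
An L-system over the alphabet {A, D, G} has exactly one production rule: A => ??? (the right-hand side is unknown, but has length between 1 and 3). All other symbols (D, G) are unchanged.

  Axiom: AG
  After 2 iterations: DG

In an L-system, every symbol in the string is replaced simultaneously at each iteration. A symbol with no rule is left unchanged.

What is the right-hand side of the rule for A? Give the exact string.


Trying A => D:
  Step 0: AG
  Step 1: DG
  Step 2: DG
Matches the given result.

Answer: D


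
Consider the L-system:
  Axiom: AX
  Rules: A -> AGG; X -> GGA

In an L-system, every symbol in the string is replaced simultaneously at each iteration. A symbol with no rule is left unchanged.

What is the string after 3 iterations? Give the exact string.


Answer: AGGGGGGGGAGGGG

Derivation:
Step 0: AX
Step 1: AGGGGA
Step 2: AGGGGGGAGG
Step 3: AGGGGGGGGAGGGG


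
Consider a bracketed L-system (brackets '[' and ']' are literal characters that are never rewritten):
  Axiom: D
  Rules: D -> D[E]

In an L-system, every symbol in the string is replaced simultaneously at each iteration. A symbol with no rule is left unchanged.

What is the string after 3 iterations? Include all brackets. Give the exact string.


Step 0: D
Step 1: D[E]
Step 2: D[E][E]
Step 3: D[E][E][E]

Answer: D[E][E][E]


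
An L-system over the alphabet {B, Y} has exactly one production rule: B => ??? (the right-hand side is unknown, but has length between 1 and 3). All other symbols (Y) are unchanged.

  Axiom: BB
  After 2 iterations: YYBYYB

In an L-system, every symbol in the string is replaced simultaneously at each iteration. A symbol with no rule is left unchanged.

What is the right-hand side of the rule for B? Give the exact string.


Answer: YB

Derivation:
Trying B => YB:
  Step 0: BB
  Step 1: YBYB
  Step 2: YYBYYB
Matches the given result.


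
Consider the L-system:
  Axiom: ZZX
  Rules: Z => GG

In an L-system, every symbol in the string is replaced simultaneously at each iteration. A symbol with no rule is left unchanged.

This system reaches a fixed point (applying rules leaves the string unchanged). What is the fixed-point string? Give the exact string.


Step 0: ZZX
Step 1: GGGGX
Step 2: GGGGX  (unchanged — fixed point at step 1)

Answer: GGGGX


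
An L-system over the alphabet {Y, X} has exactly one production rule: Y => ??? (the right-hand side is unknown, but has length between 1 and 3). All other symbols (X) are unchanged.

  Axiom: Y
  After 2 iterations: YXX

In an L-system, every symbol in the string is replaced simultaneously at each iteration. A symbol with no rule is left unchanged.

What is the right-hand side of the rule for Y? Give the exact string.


Answer: YX

Derivation:
Trying Y => YX:
  Step 0: Y
  Step 1: YX
  Step 2: YXX
Matches the given result.


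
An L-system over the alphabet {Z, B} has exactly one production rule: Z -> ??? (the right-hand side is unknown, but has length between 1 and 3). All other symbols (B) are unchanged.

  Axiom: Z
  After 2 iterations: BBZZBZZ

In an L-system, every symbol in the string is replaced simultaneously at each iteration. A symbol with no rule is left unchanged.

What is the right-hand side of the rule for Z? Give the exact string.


Answer: BZZ

Derivation:
Trying Z -> BZZ:
  Step 0: Z
  Step 1: BZZ
  Step 2: BBZZBZZ
Matches the given result.


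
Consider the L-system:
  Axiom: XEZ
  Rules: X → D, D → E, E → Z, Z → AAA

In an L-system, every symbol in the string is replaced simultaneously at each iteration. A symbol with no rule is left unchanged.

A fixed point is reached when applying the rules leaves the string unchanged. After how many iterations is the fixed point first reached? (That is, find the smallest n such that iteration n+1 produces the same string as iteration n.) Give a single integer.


Step 0: XEZ
Step 1: DZAAA
Step 2: EAAAAAA
Step 3: ZAAAAAA
Step 4: AAAAAAAAA
Step 5: AAAAAAAAA  (unchanged — fixed point at step 4)

Answer: 4


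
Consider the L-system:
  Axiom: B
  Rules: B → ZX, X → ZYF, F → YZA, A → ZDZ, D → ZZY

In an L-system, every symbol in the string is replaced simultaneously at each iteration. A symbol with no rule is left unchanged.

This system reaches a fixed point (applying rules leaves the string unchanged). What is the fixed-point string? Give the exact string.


Answer: ZZYYZZZZYZ

Derivation:
Step 0: B
Step 1: ZX
Step 2: ZZYF
Step 3: ZZYYZA
Step 4: ZZYYZZDZ
Step 5: ZZYYZZZZYZ
Step 6: ZZYYZZZZYZ  (unchanged — fixed point at step 5)


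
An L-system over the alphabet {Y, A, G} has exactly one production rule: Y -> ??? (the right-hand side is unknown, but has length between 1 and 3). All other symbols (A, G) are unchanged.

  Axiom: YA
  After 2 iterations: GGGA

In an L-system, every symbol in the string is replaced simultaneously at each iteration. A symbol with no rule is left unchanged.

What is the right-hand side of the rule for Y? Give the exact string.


Trying Y -> GGG:
  Step 0: YA
  Step 1: GGGA
  Step 2: GGGA
Matches the given result.

Answer: GGG


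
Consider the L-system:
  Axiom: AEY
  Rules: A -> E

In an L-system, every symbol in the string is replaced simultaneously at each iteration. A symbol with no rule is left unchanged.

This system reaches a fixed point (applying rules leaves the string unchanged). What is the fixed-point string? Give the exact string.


Step 0: AEY
Step 1: EEY
Step 2: EEY  (unchanged — fixed point at step 1)

Answer: EEY


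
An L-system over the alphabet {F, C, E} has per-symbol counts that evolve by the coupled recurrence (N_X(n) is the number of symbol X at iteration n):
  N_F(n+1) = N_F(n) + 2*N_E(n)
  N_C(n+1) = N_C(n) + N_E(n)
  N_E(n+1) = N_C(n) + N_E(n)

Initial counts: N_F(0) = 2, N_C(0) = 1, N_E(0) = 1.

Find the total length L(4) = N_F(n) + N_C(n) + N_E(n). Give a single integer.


Step 0: N_F=2, N_C=1, N_E=1, L=4
Step 1: N_F=4, N_C=2, N_E=2, L=8
Step 2: N_F=8, N_C=4, N_E=4, L=16
Step 3: N_F=16, N_C=8, N_E=8, L=32
Step 4: N_F=32, N_C=16, N_E=16, L=64

Answer: 64


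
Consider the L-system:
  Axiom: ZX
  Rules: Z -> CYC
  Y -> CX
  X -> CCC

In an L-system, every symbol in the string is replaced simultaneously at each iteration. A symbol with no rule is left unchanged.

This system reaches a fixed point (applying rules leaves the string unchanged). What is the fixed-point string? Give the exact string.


Step 0: ZX
Step 1: CYCCCC
Step 2: CCXCCCC
Step 3: CCCCCCCCC
Step 4: CCCCCCCCC  (unchanged — fixed point at step 3)

Answer: CCCCCCCCC


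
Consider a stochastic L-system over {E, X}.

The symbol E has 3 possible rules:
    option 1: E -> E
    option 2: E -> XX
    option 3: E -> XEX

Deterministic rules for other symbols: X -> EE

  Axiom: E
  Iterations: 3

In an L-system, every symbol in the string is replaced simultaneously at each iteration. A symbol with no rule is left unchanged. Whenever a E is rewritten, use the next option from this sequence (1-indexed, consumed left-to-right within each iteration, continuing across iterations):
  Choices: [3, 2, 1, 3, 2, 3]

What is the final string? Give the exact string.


Answer: EXEXEEEEXXXEX

Derivation:
Step 0: E
Step 1: XEX  (used choices [3])
Step 2: EEXXEE  (used choices [2])
Step 3: EXEXEEEEXXXEX  (used choices [1, 3, 2, 3])


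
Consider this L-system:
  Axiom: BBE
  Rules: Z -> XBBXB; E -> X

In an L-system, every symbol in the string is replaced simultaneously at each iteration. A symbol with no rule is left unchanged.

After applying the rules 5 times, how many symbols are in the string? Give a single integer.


Step 0: length = 3
Step 1: length = 3
Step 2: length = 3
Step 3: length = 3
Step 4: length = 3
Step 5: length = 3

Answer: 3


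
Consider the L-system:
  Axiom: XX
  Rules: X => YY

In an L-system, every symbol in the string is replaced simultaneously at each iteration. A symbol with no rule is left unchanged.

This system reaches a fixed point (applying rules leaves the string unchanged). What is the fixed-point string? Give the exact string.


Answer: YYYY

Derivation:
Step 0: XX
Step 1: YYYY
Step 2: YYYY  (unchanged — fixed point at step 1)


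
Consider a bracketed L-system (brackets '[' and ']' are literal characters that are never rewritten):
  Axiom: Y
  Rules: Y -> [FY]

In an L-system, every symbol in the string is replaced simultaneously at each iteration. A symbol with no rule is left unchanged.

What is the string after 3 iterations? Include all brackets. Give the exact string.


Step 0: Y
Step 1: [FY]
Step 2: [F[FY]]
Step 3: [F[F[FY]]]

Answer: [F[F[FY]]]


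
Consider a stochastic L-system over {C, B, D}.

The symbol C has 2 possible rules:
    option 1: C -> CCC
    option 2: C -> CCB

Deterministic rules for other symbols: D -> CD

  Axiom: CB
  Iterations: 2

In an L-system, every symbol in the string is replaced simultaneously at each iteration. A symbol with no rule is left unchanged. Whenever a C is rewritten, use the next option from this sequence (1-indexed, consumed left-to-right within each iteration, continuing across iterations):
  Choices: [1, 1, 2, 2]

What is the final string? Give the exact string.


Step 0: CB
Step 1: CCCB  (used choices [1])
Step 2: CCCCCBCCBB  (used choices [1, 2, 2])

Answer: CCCCCBCCBB


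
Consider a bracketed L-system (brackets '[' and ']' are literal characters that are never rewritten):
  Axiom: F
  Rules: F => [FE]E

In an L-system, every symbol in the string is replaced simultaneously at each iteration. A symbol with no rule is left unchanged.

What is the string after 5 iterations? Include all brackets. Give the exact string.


Answer: [[[[[FE]EE]EE]EE]EE]E

Derivation:
Step 0: F
Step 1: [FE]E
Step 2: [[FE]EE]E
Step 3: [[[FE]EE]EE]E
Step 4: [[[[FE]EE]EE]EE]E
Step 5: [[[[[FE]EE]EE]EE]EE]E


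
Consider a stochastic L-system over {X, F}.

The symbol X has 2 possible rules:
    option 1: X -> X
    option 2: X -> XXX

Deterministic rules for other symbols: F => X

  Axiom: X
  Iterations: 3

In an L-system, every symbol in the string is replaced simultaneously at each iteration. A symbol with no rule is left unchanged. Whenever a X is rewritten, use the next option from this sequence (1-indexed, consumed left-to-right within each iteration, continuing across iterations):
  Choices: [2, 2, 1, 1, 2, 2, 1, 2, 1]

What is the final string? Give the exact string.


Step 0: X
Step 1: XXX  (used choices [2])
Step 2: XXXXX  (used choices [2, 1, 1])
Step 3: XXXXXXXXXXX  (used choices [2, 2, 1, 2, 1])

Answer: XXXXXXXXXXX


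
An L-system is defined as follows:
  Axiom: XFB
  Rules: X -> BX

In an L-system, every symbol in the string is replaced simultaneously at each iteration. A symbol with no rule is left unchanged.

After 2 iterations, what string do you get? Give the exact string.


Step 0: XFB
Step 1: BXFB
Step 2: BBXFB

Answer: BBXFB


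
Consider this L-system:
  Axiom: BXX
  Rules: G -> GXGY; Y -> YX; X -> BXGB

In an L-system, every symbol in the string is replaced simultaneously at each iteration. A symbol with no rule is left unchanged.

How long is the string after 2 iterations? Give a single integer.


Step 0: length = 3
Step 1: length = 9
Step 2: length = 21

Answer: 21
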